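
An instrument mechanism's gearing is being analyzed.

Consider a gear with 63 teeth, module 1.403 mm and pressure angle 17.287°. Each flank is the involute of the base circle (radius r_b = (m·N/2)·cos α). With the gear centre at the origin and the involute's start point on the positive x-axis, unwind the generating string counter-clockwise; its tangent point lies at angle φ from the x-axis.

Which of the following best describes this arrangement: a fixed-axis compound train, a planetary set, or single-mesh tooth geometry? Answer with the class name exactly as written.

class = single-mesh tooth geometry [base-circle involute, m = 1.403, 63T]
classification: single-mesh tooth geometry

single-mesh tooth geometry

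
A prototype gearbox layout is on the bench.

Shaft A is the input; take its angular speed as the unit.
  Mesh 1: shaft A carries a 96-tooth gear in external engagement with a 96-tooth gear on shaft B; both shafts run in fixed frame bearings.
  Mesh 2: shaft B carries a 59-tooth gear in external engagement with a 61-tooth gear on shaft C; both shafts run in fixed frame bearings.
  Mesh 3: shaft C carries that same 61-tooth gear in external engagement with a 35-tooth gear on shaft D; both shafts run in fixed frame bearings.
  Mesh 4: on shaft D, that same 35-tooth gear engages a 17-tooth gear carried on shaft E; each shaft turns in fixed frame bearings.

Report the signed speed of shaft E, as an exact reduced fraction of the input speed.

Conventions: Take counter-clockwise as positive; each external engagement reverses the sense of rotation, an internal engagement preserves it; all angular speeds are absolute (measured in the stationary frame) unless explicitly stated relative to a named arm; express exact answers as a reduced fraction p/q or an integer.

59/17

4-mesh fixed-axis compound train (all bearings frame-fixed)
mesh 1 [96T→96T]: |ω|/ω_in = 1×96/96 = 1, sense flips to −
mesh 2 [59T→61T]: |ω|/ω_in = 1×59/61 = 59/61, sense flips to +
mesh 3 [61T→35T]: |ω|/ω_in = (59/61)×61/35 = 59/35, sense flips to −
mesh 4 [35T→17T]: |ω|/ω_in = (59/35)×35/17 = 59/17, sense flips to +
signed output speed (× input speed) = 59/17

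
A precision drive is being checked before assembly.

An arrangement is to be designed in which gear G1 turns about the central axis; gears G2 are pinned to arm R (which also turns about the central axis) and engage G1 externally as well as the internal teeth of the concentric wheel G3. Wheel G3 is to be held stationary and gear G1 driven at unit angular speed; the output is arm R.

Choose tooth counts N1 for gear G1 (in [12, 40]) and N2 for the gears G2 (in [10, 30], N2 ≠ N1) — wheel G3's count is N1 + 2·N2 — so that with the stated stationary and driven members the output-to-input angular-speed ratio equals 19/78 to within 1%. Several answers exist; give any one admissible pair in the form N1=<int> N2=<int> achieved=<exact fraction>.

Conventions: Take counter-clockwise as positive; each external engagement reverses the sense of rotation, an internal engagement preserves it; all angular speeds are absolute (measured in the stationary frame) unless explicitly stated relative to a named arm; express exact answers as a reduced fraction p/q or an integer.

N1=19 N2=20 achieved=19/78

design class (target 19/78): planetary set
Willis with ω_ring = 0: ω_arm/ω_sun = N1/(N1+N3); set equal to 19/78  ⇒  N3/N1 = 1/(19/78) − 1 = 59/19
N3 = N1 + 2·N2  ⇒  N2/N1 = (N3/N1 − 1)/2 = (59/19 − 1)/2 = 20/19
smallest multiple with N1 ≥ 12 and N2 ≥ 10: k = 1  ⇒  N1 = 1·19 = 19, N2 = 1·20 = 20 (N1 ≤ 40, N2 ≤ 30, N2 ≠ N1 ✓), N3 = 19 + 2·20 = 59
check: N1/(N1+N3) with N1 = 19, N3 = 59 gives 19/78; |achieved − target| = 0 ≤ 19/7800 ✓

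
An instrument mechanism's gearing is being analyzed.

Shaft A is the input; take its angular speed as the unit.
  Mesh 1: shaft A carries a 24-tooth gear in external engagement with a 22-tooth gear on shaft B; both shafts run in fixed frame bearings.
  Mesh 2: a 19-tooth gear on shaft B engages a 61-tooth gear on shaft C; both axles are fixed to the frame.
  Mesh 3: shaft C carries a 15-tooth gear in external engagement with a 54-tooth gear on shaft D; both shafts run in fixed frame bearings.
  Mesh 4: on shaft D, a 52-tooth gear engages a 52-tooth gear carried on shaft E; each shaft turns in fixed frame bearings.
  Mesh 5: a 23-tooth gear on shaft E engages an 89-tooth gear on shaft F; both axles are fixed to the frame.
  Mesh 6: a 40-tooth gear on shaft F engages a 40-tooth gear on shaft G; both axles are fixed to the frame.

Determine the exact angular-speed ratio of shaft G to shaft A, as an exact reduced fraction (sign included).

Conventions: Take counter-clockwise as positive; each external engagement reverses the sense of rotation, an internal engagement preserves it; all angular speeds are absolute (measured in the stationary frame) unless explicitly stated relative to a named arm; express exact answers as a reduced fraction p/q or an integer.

class = fixed-axis compound train [6 meshes; 6 ratios multiply, 6 sense flips]
mesh 1 [24T→22T]: running ratio 12/11, sense −
mesh 2 [19T→61T]: running ratio 228/671, sense +
mesh 3 [15T→54T]: running ratio 190/2013, sense −
mesh 4 [52T→52T]: running ratio 190/2013, sense +
mesh 5 [23T→89T]: running ratio 4370/179157, sense −
mesh 6 [40T→40T]: running ratio 4370/179157, sense +
ω_out/ω_in = 4370/179157

4370/179157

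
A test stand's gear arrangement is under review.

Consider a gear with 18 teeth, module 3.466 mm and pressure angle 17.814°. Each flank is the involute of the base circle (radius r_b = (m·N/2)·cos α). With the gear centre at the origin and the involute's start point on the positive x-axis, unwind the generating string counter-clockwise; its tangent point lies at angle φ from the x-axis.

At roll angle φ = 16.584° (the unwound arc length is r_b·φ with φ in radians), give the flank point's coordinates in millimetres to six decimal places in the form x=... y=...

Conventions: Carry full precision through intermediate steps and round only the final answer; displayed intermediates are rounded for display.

x=30.916504 y=0.238050

class = single-mesh tooth geometry [base-circle involute, m = 3.466, 18T]
pitch radius r_p = m·N/2 = 3.466·18/2 = 31.194000
base radius r_b = r_p·cos α = 31.194000·cos 17.814° = 29.698393
roll angle φ = 16.584° = 0.28944540 rad
x = r_b·(cos φ + φ·sin φ) = 30.916504
y = r_b·(sin φ − φ·cos φ) = 0.238050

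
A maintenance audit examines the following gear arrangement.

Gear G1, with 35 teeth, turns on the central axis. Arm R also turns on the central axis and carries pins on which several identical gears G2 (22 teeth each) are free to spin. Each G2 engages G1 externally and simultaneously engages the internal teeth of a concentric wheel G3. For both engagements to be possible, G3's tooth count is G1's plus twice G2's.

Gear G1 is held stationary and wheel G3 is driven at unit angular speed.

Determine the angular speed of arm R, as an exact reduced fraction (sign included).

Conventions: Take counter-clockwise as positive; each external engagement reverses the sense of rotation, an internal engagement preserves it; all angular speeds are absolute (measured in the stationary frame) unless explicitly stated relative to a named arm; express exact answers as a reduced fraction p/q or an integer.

79/114

topology: planetary set — G1 35T / G2 22T / G3 79T, arm = carrier (Willis)
ring teeth: 35 + 2·22 = 79
35(ω_sun−ω_arm) = −79(ω_ring−ω_arm),  ω_sun = 0, ω_ring = 1
35(0−ω_arm) = −79(1−ω_arm)  ⇒  114·ω_arm = 79  ⇒  ω_arm = 79/114
exact speed ratio = 79/114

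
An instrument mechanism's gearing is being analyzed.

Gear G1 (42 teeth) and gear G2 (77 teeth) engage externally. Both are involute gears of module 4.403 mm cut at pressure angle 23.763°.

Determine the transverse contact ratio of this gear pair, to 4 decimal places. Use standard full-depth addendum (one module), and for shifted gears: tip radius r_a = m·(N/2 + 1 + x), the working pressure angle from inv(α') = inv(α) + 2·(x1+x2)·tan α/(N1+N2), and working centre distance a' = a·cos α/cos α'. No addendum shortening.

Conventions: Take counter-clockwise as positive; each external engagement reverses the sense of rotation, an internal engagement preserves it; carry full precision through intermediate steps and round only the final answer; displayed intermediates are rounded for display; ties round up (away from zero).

recognized (one external pair, fixed centres): single-mesh tooth geometry, m = 4.403, N1 = 42, N2 = 77
base radii: r_b1 = 84.623994, r_b2 = 155.143989
tip radii: r_a1 = 96.866000, r_a2 = 173.918500
no profile shift: α' = α, a' = a
action lengths: √(r_a1²−r_b1²) = 47.135991, √(r_a2²−r_b2²) = 78.600174
base pitch p_b = π·m·cos α = 12.659720
CR = (47.135991 + 78.600174 − 261.978500·sin 23.76300°)/12.659720 = 1.593304
contact ratio ≈ 1.5933

1.5933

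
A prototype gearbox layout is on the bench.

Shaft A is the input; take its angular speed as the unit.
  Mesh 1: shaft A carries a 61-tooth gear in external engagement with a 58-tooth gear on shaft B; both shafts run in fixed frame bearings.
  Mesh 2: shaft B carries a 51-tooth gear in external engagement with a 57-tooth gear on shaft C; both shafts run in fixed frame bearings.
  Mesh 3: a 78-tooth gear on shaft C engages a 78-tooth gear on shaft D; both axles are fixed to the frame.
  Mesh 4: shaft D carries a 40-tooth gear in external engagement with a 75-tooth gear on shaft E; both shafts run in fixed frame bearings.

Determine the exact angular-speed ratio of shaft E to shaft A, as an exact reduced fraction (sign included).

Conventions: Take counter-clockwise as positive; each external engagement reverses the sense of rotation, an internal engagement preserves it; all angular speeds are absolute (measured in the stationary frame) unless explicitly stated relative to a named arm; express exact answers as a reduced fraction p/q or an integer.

4148/8265

class = fixed-axis compound train [4 meshes; 4 ratios multiply, 4 sense flips]
mesh 1 [61T→58T]: running ratio 61/58, sense −
mesh 2 [51T→57T]: running ratio 1037/1102, sense +
mesh 3 [78T→78T]: running ratio 1037/1102, sense −
mesh 4 [40T→75T]: running ratio 4148/8265, sense +
ω_out/ω_in = 4148/8265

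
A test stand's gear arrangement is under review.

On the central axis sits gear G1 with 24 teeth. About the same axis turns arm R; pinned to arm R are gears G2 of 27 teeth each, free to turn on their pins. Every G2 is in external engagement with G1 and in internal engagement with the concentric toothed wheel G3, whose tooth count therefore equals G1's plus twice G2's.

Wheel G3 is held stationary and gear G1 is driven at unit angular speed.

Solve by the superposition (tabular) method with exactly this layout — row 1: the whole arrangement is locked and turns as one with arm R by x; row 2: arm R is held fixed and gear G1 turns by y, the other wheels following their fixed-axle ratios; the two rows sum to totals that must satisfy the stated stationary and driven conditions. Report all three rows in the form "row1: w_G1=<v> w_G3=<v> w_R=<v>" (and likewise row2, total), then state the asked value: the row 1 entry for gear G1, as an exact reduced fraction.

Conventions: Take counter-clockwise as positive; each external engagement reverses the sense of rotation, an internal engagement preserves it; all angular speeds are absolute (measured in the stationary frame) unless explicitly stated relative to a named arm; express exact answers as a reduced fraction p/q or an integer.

topology: planetary set — G1 24T / G2 27T / G3 78T, arm = carrier (Willis)
row 1: whole set turns with the arm by x
row 2 — arm fixed, fixed-axis ratios: sun y, ring −(24/78)·y, arm 0
boundary: total ω_ring = x − (24/78)·y = 0 and total ω_sun = x + y = 1  ⇒  y = 13/17, x = 4/17
row 2 ring = −(24/78)·13/17 = -4/17
totals (row 1 + row 2): sun 4/17 + 13/17 = 1, ring 4/17 + (-4/17) = 0, arm 4/17 + 0 = 4/17
asked cell (row1, sun) = 4/17

row1: w_G1=4/17 w_G3=4/17 w_R=4/17
row2: w_G1=13/17 w_G3=-4/17 w_R=0
total: w_G1=1 w_G3=0 w_R=4/17
asked value: 4/17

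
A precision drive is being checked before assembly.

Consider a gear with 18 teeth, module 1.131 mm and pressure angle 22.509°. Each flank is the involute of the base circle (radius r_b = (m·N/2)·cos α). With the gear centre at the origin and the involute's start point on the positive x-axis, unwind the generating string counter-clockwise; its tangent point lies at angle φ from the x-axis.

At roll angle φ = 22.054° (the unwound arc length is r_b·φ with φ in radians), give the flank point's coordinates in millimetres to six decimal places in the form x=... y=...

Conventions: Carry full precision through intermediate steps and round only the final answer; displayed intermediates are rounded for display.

class = single-mesh tooth geometry [base-circle involute, m = 1.131, 18T]
pitch radius r_p = m·N/2 = 1.131·18/2 = 10.179000
base radius r_b = r_p·cos α = 10.179000·cos 22.509° = 9.403558
roll angle φ = 22.054° = 0.38491491 rad
x = r_b·(cos φ + φ·sin φ) = 10.074580
y = r_b·(sin φ − φ·cos φ) = 0.176123

x=10.074580 y=0.176123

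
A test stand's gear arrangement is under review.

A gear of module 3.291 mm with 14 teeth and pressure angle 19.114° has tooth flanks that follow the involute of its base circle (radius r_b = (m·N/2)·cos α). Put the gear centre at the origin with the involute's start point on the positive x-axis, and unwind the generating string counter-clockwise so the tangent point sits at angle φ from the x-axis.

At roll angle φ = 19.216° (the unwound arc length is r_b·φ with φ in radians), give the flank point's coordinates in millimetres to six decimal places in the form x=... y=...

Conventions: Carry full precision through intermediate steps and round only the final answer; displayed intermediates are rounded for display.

topology: single-mesh involute geometry — m = 3.291, N = 14
pitch radius r_p = m·N/2 = 3.291·14/2 = 23.037000
base radius r_b = r_p·cos α = 23.037000·cos 19.114° = 21.766946
roll angle φ = 19.216° = 0.33538247 rad
x = r_b·(cos φ + φ·sin φ) = 22.956924
y = r_b·(sin φ − φ·cos φ) = 0.270648

x=22.956924 y=0.270648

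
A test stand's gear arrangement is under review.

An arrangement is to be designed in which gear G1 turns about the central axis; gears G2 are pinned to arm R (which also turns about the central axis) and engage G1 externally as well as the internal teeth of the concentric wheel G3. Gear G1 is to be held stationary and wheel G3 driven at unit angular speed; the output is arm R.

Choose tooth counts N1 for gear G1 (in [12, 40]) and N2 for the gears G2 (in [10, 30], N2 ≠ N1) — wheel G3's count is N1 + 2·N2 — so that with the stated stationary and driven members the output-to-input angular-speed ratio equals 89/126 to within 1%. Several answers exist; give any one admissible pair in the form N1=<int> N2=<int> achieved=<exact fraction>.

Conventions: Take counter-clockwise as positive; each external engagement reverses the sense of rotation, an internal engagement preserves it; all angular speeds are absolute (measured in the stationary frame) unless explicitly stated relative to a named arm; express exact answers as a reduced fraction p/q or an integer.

N1=37 N2=26 achieved=89/126

topology: planetary set — design target 89/126, arm = carrier (Willis)
Willis with ω_sun = 0: ω_arm/ω_ring = N3/(N1+N3); set equal to 89/126  ⇒  N3/N1 = (89/126)/(1 − 89/126) = 89/37
N3 = N1 + 2·N2  ⇒  N2/N1 = (N3/N1 − 1)/2 = (89/37 − 1)/2 = 26/37
smallest multiple with N1 ≥ 12 and N2 ≥ 10: k = 1  ⇒  N1 = 1·37 = 37, N2 = 1·26 = 26 (N1 ≤ 40, N2 ≤ 30, N2 ≠ N1 ✓), N3 = 37 + 2·26 = 89
check: N3/(N1+N3) with N1 = 37, N3 = 89 gives 89/126; |achieved − target| = 0 ≤ 89/12600 ✓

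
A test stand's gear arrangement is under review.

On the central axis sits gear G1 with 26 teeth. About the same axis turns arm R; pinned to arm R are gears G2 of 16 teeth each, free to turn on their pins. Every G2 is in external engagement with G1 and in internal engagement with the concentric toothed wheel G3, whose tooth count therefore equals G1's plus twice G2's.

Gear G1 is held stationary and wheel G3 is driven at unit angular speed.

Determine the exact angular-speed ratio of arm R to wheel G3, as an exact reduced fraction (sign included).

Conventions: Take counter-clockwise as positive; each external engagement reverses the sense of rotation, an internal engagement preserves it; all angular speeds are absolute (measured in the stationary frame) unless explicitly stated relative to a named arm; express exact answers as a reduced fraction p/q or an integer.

29/42

class = planetary set [G3 = 26+2·16 = 58; Willis about the carrier]
ring teeth: 26 + 2·16 = 58
26(ω_sun−ω_arm) = −58(ω_ring−ω_arm),  ω_sun = 0, ω_ring = 1
26(0−ω_arm) = −58(1−ω_arm)  ⇒  84·ω_arm = 58  ⇒  ω_arm = 29/42
ω_out/ω_in = 29/42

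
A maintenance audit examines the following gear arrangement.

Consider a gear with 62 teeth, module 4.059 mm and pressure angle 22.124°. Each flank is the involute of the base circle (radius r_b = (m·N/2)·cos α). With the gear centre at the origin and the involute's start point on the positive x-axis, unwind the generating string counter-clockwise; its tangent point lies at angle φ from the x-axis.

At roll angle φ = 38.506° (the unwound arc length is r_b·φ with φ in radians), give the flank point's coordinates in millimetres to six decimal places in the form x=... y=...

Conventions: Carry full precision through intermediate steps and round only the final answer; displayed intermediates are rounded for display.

recognized (one wheel, involute flank): single-mesh tooth geometry, m = 4.059, N = 62
pitch radius r_p = m·N/2 = 4.059·62/2 = 125.829000
base radius r_b = r_p·cos α = 125.829000·cos 22.124° = 116.564331
roll angle φ = 38.506° = 0.67205648 rad
x = r_b·(cos φ + φ·sin φ) = 139.989453
y = r_b·(sin φ − φ·cos φ) = 11.269850

x=139.989453 y=11.269850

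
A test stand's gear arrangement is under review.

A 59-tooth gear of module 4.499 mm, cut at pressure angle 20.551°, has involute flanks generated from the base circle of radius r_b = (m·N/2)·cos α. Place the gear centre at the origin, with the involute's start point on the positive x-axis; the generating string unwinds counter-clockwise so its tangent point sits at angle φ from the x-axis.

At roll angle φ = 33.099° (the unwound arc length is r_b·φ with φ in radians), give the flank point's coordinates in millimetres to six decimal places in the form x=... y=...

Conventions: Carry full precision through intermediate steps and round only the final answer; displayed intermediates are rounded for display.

single-mesh involute tooth geometry (59T wheel at module 4.499)
pitch radius r_p = m·N/2 = 4.499·59/2 = 132.720500
base radius r_b = r_p·cos α = 132.720500·cos 20.551° = 124.274180
roll angle φ = 33.099° = 0.57768653 rad
x = r_b·(cos φ + φ·sin φ) = 143.312431
y = r_b·(sin φ − φ·cos φ) = 7.722772

x=143.312431 y=7.722772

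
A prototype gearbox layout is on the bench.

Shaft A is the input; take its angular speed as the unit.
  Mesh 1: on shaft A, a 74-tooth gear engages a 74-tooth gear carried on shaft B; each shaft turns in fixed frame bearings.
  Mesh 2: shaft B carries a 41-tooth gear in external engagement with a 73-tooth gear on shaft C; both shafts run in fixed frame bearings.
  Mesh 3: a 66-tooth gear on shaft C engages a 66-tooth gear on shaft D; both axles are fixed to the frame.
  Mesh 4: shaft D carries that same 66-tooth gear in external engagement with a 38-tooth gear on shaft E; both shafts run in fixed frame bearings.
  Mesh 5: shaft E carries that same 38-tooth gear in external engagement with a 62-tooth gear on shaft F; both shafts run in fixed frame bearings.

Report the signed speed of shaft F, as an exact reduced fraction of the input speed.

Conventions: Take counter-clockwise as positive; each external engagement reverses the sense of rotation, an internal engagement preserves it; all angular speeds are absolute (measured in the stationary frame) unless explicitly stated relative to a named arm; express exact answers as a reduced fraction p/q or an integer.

5-mesh fixed-axis compound train (all bearings frame-fixed)
mesh 1 [74T→74T]: |ω|/ω_in = 1×74/74 = 1, sense flips to −
mesh 2 [41T→73T]: |ω|/ω_in = 1×41/73 = 41/73, sense flips to +
mesh 3 [66T→66T]: |ω|/ω_in = (41/73)×66/66 = 41/73, sense flips to −
mesh 4 [66T→38T]: |ω|/ω_in = (41/73)×66/38 = 1353/1387, sense flips to +
mesh 5 [38T→62T]: |ω|/ω_in = (1353/1387)×38/62 = 1353/2263, sense flips to −
signed output speed (× input speed) = -1353/2263

-1353/2263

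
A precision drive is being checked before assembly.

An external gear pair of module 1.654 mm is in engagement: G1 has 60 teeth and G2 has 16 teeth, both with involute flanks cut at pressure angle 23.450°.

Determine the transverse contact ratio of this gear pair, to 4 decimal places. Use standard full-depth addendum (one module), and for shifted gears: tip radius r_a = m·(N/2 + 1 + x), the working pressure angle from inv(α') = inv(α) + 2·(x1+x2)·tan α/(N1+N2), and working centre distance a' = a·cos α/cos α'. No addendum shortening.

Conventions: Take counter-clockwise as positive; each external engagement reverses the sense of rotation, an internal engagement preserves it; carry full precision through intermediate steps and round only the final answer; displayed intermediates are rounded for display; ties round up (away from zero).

recognized (one external pair, fixed centres): single-mesh tooth geometry, m = 1.654, N1 = 60, N2 = 16
base radii: r_b1 = 45.521770, r_b2 = 12.139139
tip radii: r_a1 = 51.274000, r_a2 = 14.886000
no profile shift: α' = α, a' = a
action lengths: √(r_a1²−r_b1²) = 23.596430, √(r_a2²−r_b2²) = 8.615933
base pitch p_b = π·m·cos α = 4.767029
CR = (23.596430 + 8.615933 − 62.852000·sin 23.45000°)/4.767029 = 1.510479
contact ratio ≈ 1.5105

1.5105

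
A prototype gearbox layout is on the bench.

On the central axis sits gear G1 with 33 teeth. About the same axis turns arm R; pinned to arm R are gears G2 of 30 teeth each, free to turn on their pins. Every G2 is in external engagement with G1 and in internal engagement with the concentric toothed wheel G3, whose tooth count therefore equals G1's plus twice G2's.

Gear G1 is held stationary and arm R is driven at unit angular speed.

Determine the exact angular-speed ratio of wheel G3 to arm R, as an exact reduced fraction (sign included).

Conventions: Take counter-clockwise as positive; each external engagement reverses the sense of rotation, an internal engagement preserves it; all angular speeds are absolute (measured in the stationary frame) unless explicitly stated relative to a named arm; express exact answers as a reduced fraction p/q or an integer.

42/31

topology: planetary set — G1 33T / G2 30T / G3 93T, arm = carrier (Willis)
ring teeth: 33 + 2·30 = 93
33(ω_sun−ω_arm) = −93(ω_ring−ω_arm),  ω_sun = 0, ω_arm = 1
ω_ring = 1 − (33/93)(0−1) = 42/31
ω_out/ω_in = 42/31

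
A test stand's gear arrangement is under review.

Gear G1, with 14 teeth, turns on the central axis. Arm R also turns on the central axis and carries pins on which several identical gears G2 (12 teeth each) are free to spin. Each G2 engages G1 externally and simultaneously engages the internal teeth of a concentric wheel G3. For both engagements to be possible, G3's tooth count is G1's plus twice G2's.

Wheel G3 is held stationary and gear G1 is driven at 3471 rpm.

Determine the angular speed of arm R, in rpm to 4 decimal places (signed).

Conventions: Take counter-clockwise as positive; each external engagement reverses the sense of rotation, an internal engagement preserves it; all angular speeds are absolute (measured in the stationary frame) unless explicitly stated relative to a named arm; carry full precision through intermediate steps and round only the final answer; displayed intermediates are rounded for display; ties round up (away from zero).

+934.5000 rpm

recognized (axles ride arm R): planetary set, 14/12/38 teeth
normalise by the input: solve with ω_sun = 1, then scale by 3471 rpm
ring teeth: 14 + 2·12 = 38
14(ω_sun−ω_arm) = −38(ω_ring−ω_arm),  ω_ring = 0, ω_sun = 1
14(1−ω_arm) = −38(0−ω_arm)  ⇒  52·ω_arm = 14  ⇒  ω_arm = 7/26
scale: ω_arm = 7/26 × 3471 rpm = +934.5000 rpm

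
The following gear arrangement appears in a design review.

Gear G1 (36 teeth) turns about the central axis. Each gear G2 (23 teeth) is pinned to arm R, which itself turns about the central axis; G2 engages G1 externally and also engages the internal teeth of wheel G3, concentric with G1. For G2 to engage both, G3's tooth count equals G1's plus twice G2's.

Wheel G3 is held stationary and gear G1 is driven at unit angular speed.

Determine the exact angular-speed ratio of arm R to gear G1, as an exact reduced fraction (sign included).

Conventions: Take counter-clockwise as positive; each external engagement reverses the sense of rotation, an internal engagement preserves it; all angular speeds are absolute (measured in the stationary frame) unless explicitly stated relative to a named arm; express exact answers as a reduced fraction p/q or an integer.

18/59

class = planetary set [G3 = 36+2·23 = 82; Willis about the carrier]
ring teeth: 36 + 2·23 = 82
36(ω_sun−ω_arm) = −82(ω_ring−ω_arm),  ω_ring = 0, ω_sun = 1
36(1−ω_arm) = −82(0−ω_arm)  ⇒  118·ω_arm = 36  ⇒  ω_arm = 18/59
ω_out/ω_in = 18/59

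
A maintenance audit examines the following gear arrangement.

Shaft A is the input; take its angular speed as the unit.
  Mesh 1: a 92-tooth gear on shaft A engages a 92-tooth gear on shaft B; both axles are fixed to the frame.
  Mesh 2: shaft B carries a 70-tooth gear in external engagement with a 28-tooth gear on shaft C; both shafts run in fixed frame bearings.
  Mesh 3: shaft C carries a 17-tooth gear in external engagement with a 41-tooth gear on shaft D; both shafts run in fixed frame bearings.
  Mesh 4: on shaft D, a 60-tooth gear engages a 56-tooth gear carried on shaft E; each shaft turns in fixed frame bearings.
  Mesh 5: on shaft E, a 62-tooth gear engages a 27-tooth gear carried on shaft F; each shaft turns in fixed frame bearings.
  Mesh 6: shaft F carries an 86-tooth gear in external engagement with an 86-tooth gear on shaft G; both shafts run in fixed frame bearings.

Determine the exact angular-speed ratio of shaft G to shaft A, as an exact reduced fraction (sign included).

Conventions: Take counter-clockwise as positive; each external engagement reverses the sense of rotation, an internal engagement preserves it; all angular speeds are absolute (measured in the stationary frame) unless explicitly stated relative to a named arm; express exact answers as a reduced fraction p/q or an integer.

13175/5166

class = fixed-axis compound train [6 meshes; 6 ratios multiply, 6 sense flips]
mesh 1 [92T→92T]: running ratio 1, sense −
mesh 2 [70T→28T]: running ratio 5/2, sense +
mesh 3 [17T→41T]: running ratio 85/82, sense −
mesh 4 [60T→56T]: running ratio 1275/1148, sense +
mesh 5 [62T→27T]: running ratio 13175/5166, sense −
mesh 6 [86T→86T]: running ratio 13175/5166, sense +
ω_out/ω_in = 13175/5166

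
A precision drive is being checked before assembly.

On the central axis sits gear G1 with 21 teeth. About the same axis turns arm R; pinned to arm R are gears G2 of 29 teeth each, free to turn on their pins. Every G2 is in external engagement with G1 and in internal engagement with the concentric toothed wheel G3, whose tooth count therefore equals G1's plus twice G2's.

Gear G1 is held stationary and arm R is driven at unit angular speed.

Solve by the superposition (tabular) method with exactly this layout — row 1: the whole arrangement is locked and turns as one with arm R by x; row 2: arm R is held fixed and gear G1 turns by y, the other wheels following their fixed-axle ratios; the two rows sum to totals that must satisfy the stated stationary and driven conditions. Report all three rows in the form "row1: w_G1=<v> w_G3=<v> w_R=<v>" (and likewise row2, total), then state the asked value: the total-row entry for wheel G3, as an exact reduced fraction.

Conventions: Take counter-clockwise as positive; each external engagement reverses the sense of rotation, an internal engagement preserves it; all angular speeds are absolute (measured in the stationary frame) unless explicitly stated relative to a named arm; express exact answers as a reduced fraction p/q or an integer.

topology: planetary set — G1 21T / G2 29T / G3 79T, arm = carrier (Willis)
superposition row 1 [locked train]: every member turns x
row 2 (arm held, sun turns y): ω_ring = −(21/79)·y, ω_arm = 0
boundary: total ω_sun = x + y = 0 and total ω_arm = x = 1  ⇒  y = -1, x = 1
row 2 ring = −(21/79)·(-1) = 21/79
totals (row 1 + row 2): sun 1 + (-1) = 0, ring 1 + 21/79 = 100/79, arm 1 + 0 = 1
asked cell (total, ring) = 100/79

row1: w_G1=1 w_G3=1 w_R=1
row2: w_G1=-1 w_G3=21/79 w_R=0
total: w_G1=0 w_G3=100/79 w_R=1
asked value: 100/79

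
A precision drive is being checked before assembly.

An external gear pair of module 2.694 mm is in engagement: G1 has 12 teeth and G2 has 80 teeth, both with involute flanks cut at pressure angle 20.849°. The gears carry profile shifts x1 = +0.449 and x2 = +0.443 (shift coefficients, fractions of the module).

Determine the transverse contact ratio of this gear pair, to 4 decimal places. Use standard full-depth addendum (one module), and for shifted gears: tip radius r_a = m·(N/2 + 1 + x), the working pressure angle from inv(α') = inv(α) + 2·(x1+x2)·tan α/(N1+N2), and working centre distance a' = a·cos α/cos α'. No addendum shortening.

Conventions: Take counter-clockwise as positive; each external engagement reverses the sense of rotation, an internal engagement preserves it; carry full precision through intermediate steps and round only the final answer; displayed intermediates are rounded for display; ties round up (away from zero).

1.4277

recognized (one external pair, fixed centres): single-mesh tooth geometry, m = 2.694, N1 = 12, N2 = 80
base radii: r_b1 = 15.105608, r_b2 = 100.704052
tip radii: r_a1 = 20.067606, r_a2 = 111.647442
inv(α') = inv(20.849°) + 2·(+0.449+0.443)·tan α/(12+80) = 0.02434465  ⇒  α' = 23.40399°
a' = a·cos α / cos α' = 123.9240·cos 20.849°/cos 23.40399° = 126.191849
action lengths: √(r_a1²−r_b1²) = 13.210958, √(r_a2²−r_b2²) = 48.206277
base pitch p_b = π·m·cos α = 7.909278
CR = (13.210958 + 48.206277 − 126.191849·sin 23.40399°)/7.909278 = 1.427733
contact ratio ≈ 1.4277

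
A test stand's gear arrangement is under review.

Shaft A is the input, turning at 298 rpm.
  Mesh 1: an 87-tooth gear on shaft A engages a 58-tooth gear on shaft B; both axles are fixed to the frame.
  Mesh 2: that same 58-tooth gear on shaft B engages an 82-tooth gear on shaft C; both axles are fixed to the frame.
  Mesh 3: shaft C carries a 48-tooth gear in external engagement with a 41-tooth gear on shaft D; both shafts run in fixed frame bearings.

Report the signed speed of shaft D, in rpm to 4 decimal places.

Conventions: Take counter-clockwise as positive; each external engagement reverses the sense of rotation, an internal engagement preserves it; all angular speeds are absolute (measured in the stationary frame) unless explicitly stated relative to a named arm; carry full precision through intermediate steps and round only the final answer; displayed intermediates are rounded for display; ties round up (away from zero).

class = fixed-axis compound train [3 meshes; 3 ratios multiply, 3 sense flips]
mesh 1 [87T→58T]: ω = 298.0000×87/58 = 447.0000 rpm, sense flips to −
mesh 2 [58T→82T]: ω = 447.0000×58/82 = 316.1707 rpm, sense flips to +
mesh 3 [48T→41T]: ω = 316.1707×48/41 = 370.1511 rpm, sense flips to −
signed output speed = -370.1511 rpm

-370.1511 rpm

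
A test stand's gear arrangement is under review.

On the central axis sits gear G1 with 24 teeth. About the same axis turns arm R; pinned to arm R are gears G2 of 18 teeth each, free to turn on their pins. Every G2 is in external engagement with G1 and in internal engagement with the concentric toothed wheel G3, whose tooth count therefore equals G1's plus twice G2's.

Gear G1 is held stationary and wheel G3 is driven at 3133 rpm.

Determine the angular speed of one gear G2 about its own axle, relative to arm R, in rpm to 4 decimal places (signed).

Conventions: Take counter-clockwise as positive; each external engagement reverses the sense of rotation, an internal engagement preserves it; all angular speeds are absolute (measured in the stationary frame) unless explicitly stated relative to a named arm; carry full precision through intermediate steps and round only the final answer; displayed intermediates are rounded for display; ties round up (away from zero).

+2983.8095 rpm

topology: planetary set — G1 24T / G2 18T / G3 60T, arm = carrier (Willis)
normalise by the input: solve with ω_ring = 1, then scale by 3133 rpm
ring teeth: 24 + 2·18 = 60
24(ω_sun−ω_arm) = −60(ω_ring−ω_arm),  ω_sun = 0, ω_ring = 1
24(0−ω_arm) = −60(1−ω_arm)  ⇒  84·ω_arm = 60  ⇒  ω_arm = 5/7
sun–planet mesh: 24·(0−5/7) = −18·(ω_p−ω_arm)  ⇒  ω_p−ω_arm = 20/21
scale: ω_p−ω_arm = 20/21 × 3133 rpm = +2983.8095 rpm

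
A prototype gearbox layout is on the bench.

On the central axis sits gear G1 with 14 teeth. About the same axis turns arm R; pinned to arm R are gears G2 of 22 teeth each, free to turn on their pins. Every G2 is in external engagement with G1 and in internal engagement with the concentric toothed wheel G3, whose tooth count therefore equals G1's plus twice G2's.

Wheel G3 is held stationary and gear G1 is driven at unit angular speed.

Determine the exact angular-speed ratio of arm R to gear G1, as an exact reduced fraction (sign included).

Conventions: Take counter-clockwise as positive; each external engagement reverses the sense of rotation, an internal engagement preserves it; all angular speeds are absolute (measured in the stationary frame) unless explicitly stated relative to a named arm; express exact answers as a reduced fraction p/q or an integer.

7/36

planetary set (14T centre, 22T on arm, 58T internal) — Willis relation
ring teeth: 14 + 2·22 = 58
14(ω_sun−ω_arm) = −58(ω_ring−ω_arm),  ω_ring = 0, ω_sun = 1
14(1−ω_arm) = −58(0−ω_arm)  ⇒  72·ω_arm = 14  ⇒  ω_arm = 7/36
ω_out/ω_in = 7/36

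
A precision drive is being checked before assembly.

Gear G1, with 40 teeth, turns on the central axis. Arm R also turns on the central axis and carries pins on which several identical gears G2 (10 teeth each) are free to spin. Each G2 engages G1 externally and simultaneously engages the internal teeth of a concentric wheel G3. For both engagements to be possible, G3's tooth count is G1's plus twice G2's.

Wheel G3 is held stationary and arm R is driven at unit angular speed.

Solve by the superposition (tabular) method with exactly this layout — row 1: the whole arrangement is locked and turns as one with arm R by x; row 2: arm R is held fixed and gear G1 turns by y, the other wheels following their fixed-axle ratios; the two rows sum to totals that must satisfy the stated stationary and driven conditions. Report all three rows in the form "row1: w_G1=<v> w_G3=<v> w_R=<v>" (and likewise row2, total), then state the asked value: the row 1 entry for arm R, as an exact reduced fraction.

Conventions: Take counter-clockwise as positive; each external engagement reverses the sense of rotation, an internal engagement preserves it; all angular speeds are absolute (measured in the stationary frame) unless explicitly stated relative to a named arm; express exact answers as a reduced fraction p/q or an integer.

class = planetary set [G3 = 40+2·10 = 60; Willis about the carrier]
row 1 — lock + rotate with arm: ω_sun = ω_ring = ω_arm = x
row 2 — arm fixed, fixed-axis ratios: sun y, ring −(40/60)·y, arm 0
boundary: total ω_ring = x − (40/60)·y = 0 and total ω_arm = x = 1  ⇒  y = 3/2, x = 1
row 2 ring = −(40/60)·3/2 = -1
totals (row 1 + row 2): sun 1 + 3/2 = 5/2, ring 1 + (-1) = 0, arm 1 + 0 = 1
asked cell (row1, arm) = 1

row1: w_G1=1 w_G3=1 w_R=1
row2: w_G1=3/2 w_G3=-1 w_R=0
total: w_G1=5/2 w_G3=0 w_R=1
asked value: 1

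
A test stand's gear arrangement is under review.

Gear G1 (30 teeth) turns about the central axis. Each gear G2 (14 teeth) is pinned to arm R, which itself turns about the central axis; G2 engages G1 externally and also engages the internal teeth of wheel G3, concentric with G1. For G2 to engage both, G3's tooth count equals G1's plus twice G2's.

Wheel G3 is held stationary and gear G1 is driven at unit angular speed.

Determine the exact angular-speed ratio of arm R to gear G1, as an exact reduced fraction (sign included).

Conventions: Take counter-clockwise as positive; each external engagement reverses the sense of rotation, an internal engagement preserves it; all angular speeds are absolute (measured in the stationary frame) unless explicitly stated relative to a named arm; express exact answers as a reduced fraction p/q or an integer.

topology: planetary set — G1 30T / G2 14T / G3 58T, arm = carrier (Willis)
ring teeth: 30 + 2·14 = 58
30(ω_sun−ω_arm) = −58(ω_ring−ω_arm),  ω_ring = 0, ω_sun = 1
30(1−ω_arm) = −58(0−ω_arm)  ⇒  88·ω_arm = 30  ⇒  ω_arm = 15/44
ω_out/ω_in = 15/44

15/44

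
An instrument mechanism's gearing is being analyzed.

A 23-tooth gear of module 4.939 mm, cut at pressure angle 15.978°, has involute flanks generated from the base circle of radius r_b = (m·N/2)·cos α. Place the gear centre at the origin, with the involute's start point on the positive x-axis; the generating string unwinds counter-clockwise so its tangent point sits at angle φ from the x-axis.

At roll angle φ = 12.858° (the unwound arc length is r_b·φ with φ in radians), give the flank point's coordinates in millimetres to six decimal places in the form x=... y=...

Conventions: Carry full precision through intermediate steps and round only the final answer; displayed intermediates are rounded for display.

topology: single-mesh involute geometry — m = 4.939, N = 23
pitch radius r_p = m·N/2 = 4.939·23/2 = 56.798500
base radius r_b = r_p·cos α = 56.798500·cos 15.978° = 54.604230
roll angle φ = 12.858° = 0.22441444 rad
x = r_b·(cos φ + φ·sin φ) = 55.961951
y = r_b·(sin φ − φ·cos φ) = 0.204677

x=55.961951 y=0.204677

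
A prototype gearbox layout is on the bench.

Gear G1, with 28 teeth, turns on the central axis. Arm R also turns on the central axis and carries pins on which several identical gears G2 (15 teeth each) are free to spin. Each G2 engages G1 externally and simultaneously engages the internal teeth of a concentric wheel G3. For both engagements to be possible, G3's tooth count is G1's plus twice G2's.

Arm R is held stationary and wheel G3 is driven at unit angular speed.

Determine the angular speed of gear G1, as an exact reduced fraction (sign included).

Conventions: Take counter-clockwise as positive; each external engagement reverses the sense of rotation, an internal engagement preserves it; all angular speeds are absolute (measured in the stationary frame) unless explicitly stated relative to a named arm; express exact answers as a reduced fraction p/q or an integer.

planetary set (28T centre, 15T on arm, 58T internal) — Willis relation
ring teeth: 28 + 2·15 = 58
28(ω_sun−ω_arm) = −58(ω_ring−ω_arm),  ω_arm = 0, ω_ring = 1
ω_sun = 0 − (58/28)(1−0) = -29/14
exact speed ratio = -29/14

-29/14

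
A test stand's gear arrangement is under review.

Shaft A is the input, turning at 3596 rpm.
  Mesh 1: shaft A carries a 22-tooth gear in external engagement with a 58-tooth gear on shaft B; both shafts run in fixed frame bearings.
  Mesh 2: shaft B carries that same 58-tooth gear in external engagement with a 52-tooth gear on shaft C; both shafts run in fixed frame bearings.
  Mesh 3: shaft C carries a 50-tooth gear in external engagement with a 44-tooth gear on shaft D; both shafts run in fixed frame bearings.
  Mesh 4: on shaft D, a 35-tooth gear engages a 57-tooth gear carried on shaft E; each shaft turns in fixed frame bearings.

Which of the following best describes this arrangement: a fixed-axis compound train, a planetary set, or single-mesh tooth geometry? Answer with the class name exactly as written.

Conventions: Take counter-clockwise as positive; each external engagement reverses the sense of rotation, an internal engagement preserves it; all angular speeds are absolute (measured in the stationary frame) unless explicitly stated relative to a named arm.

fixed-axis compound train

recognized (5 fixed axles, 4 meshes): fixed-axis compound train
classification: fixed-axis compound train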